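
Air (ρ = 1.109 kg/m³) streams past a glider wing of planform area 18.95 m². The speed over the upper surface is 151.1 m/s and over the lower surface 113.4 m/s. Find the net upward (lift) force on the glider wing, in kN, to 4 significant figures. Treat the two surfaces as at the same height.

From P + ½ρv² = const at equal height, P_low − P_up = ½ρ(v_up² − v_low²).
ΔP = ½·1.109·(151.1² − 113.4²) = 5529 Pa.
Lift = ΔP · A = 5529 × 18.95 = 104800 N.

F ≈ 104.8 kN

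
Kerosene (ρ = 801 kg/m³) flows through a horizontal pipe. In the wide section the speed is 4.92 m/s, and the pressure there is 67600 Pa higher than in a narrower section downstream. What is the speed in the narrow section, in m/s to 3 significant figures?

v₂ ≈ 13.9 m/s

With h₁ = h₂, rearranging Bernoulli gives v₂ = √(v₁² + 2ΔP/ρ).
v₂ = √(4.92² + 2·67600/801) = √(24.2 + 169) = 13.9 m/s.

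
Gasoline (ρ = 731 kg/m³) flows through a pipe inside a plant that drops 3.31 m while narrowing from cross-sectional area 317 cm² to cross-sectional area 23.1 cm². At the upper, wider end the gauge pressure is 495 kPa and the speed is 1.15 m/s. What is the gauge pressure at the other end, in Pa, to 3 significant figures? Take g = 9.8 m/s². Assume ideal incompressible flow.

The volume flow rate is constant, so v₂ = (A₁/A₂)v₁ = (317/23.1)·1.15 = 15.8 m/s.
Energy conservation along the streamline gives P₂ = P₁ − ½ρ(v₂² − v₁²) − ρg(h₂ − h₁).
P₂ = 495000 + ½·731·(1.15² − 15.8²) − 731·9.8·(−3.31) = 495000 + (-90500) − (-23700) = 428000 Pa.

428000 Pa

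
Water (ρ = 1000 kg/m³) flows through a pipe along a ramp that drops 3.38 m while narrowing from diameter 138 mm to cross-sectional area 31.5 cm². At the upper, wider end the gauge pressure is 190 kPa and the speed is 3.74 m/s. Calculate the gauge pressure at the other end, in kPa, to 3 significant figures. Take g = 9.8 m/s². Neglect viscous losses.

P₂ ≈ 72.4 kPa

The volume flow rate is constant, so v₂ = (A₁/A₂)v₁ = (150/31.5)·3.74 = 17.8 m/s.
Energy conservation along the streamline gives P₂ = P₁ − ½ρ(v₂² − v₁²) − ρg(h₂ − h₁).
P₂ = 190000 + ½·1000·(3.74² − 17.8²) − 1000·9.8·(−3.38) = 190000 + (-151000) − (-33100) = 72400 Pa.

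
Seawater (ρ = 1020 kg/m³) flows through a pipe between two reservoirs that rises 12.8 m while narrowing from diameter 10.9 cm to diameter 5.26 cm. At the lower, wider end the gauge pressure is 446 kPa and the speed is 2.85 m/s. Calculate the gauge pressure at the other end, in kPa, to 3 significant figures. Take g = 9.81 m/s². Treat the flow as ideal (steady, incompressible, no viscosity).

P₂ = 246 kPa

Continuity gives A₁v₁ = A₂v₂, so v₂ = (93.3 cm²)/(21.7 cm²) × 2.85 m/s = 12.2 m/s.
Applying Bernoulli between the two ends and solving for P₂: P₂ = P₁ + ½ρ(v₁² − v₂²) − ρgΔh.
P₂ = 446000 + ½·1020·(2.85² − 12.2²) − 1020·9.81·(+12.8) = 446000 + (-72200) − (128000) = 246000 Pa.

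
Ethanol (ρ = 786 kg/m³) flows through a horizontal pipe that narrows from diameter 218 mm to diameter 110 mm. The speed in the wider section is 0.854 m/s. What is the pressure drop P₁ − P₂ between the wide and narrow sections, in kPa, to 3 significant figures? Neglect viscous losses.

4.13 kPa

Continuity gives A₁v₁ = A₂v₂, so v₂ = (373 cm²)/(95.0 cm²) × 0.854 m/s = 3.35 m/s.
With no height change, Bernoulli's equation is P₁ + ½ρv₁² = P₂ + ½ρv₂².
P₁ − P₂ = ½·786·(3.35² − 0.854²) = ½·786·10.5 = 4130 Pa.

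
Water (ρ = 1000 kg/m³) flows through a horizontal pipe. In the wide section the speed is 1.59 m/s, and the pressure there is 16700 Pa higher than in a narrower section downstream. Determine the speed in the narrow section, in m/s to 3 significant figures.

With h₁ = h₂, rearranging Bernoulli gives v₂ = √(v₁² + 2ΔP/ρ).
v₂ = √(1.59² + 2·16700/1000) = √(2.53 + 33.4) = 5.99 m/s.

v₂ = 5.99 m/s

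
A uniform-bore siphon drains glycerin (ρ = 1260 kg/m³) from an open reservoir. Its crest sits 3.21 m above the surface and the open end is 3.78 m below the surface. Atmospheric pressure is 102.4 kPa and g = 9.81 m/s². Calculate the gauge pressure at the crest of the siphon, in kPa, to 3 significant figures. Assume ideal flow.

P_gauge ≈ -86.4 kPa

From the surface to the outlet (both open to atmosphere, surface at rest): v = √(2g·h_out) = √(2·9.81·3.78) = 8.61 m/s.
The bore is uniform, so the speed at the crest is the same v. Bernoulli surface→crest: P_atm = P_top + ½ρv² + ρg·h_top.
P_top = 102400 − ½·1260·8.61² − 1260·9.81·3.21 = 16000 Pa. So P_gauge = P_top − P_atm = -86400 Pa.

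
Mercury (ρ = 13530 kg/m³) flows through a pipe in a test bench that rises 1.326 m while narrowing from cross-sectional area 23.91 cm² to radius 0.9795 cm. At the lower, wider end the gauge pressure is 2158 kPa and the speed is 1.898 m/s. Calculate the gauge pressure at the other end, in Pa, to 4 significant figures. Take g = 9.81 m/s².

Continuity gives A₁v₁ = A₂v₂, so v₂ = (23.91 cm²)/(3.014 cm²) × 1.898 m/s = 15.06 m/s.
Energy conservation along the streamline gives P₂ = P₁ − ½ρ(v₂² − v₁²) − ρg(h₂ − h₁).
P₂ = 2158000 + ½·13530·(1.898² − 15.06²) − 13530·9.81·(+1.326) = 2158000 + (-1509000) − (176000) = 472800 Pa.

P₂ = 472800 Pa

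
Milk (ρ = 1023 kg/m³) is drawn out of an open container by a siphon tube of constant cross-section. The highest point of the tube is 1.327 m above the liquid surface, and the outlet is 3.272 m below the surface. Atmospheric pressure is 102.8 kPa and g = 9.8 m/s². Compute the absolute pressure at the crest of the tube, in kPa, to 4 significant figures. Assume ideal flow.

P_top ≈ 56.69 kPa

The outlet speed comes from Torricelli: v = √(2g·3.272) = 8.008 m/s.
The bore is uniform, so the speed at the crest is the same v. Bernoulli surface→crest: P_atm = P_top + ½ρv² + ρg·h_top.
P_top = 102800 − ½·1023·8.008² − 1023·9.8·1.327 = 56690 Pa.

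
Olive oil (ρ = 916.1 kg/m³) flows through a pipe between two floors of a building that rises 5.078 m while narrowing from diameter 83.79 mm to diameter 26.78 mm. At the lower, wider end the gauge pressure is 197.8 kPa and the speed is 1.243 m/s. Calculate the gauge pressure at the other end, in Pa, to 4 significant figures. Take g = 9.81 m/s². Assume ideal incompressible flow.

P₂ = 85050 Pa

The volume flow rate is constant, so v₂ = (A₁/A₂)v₁ = (55.14/5.633)·1.243 = 12.17 m/s.
Energy conservation along the streamline gives P₂ = P₁ − ½ρ(v₂² − v₁²) − ρg(h₂ − h₁).
P₂ = 197800 + ½·916.1·(1.243² − 12.17²) − 916.1·9.81·(+5.078) = 197800 + (-67120) − (45640) = 85050 Pa.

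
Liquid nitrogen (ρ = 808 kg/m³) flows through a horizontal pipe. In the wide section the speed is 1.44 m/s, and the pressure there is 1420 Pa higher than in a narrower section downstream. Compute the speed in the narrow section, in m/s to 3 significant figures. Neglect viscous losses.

With h₁ = h₂, rearranging Bernoulli gives v₂ = √(v₁² + 2ΔP/ρ).
v₂ = √(1.44² + 2·1420/808) = √(2.07 + 3.51) = 2.36 m/s.

2.36 m/s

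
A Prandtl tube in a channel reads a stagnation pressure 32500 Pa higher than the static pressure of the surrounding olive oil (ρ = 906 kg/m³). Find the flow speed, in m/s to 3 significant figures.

The dynamic pressure equals the rise in static pressure at the stagnation point: ΔP = ½ρv².
v = √(2ΔP/ρ) = √(2·32500/906) = 8.47 m/s.

8.47 m/s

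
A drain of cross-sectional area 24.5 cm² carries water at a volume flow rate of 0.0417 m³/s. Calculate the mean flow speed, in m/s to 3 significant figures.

v ≈ 17.0 m/s

Q = 0.0417 m³/s = 0.0417 m³/s.
v = Q/A = 0.0417 / 0.00245 = 17.0 m/s.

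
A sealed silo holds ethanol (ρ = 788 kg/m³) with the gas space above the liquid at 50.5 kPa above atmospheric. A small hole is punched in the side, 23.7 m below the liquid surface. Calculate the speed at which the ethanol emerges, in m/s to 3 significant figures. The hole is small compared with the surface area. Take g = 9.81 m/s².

v = 24.4 m/s

Take point 1 at the surface (v₁ ≈ 0) and point 2 at the hole (at atmospheric pressure). Bernoulli: P₁ + ρg h = P_atm + ½ρv₂².
With P₁ − P_atm = 50500 Pa, v₂ = √(2gh + 2ΔP/ρ) = √(2·9.81·23.7 + 2·50500/788) = 24.4 m/s.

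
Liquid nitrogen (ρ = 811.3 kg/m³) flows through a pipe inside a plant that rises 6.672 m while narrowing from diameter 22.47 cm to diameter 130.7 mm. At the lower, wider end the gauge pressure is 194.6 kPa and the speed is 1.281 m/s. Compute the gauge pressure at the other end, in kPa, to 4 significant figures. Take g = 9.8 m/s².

Mass conservation (A₁v₁ = A₂v₂) gives v₂ = 1.281 × 396.5/134.2 = 3.786 m/s.
Energy conservation along the streamline gives P₂ = P₁ − ½ρ(v₂² − v₁²) − ρg(h₂ − h₁).
P₂ = 194600 + ½·811.3·(1.281² − 3.786²) − 811.3·9.8·(+6.672) = 194600 + (-5149) − (53050) = 136400 Pa.

P₂ ≈ 136.4 kPa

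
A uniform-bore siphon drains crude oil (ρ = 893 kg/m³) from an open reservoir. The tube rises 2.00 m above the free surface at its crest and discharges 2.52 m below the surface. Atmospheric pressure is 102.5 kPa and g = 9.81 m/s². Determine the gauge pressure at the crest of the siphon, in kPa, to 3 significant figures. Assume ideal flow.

P_gauge ≈ -39.6 kPa

From the surface to the outlet (both open to atmosphere, surface at rest): v = √(2g·h_out) = √(2·9.81·2.52) = 7.03 m/s.
Continuity keeps v the same throughout the tube; from surface to crest, P_atm + 0 = P_top + ½ρv² + ρg·h_top.
P_top = 102500 − ½·893·7.03² − 893·9.81·2.00 = 62900 Pa. So P_gauge = P_top − P_atm = -39600 Pa.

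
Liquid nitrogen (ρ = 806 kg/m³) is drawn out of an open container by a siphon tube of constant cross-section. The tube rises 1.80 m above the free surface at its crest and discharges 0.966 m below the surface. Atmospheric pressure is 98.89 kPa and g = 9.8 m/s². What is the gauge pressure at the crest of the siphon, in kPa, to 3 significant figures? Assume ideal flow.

-21.8 kPa

From the surface to the outlet (both open to atmosphere, surface at rest): v = √(2g·h_out) = √(2·9.8·0.966) = 4.35 m/s.
The bore is uniform, so the speed at the crest is the same v. Bernoulli surface→crest: P_atm = P_top + ½ρv² + ρg·h_top.
P_top = 98890 − ½·806·4.35² − 806·9.8·1.80 = 77000 Pa. So P_gauge = P_top − P_atm = -21800 Pa.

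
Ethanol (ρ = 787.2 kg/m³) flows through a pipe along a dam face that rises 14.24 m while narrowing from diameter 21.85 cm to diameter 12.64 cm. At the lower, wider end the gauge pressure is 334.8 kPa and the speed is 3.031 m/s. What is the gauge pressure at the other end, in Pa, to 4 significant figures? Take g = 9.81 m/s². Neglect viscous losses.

196200 Pa

By continuity, v₂ = v₁·A₁/A₂ = 3.031·(375.0/125.5) = 9.057 m/s.
Applying Bernoulli between the two ends and solving for P₂: P₂ = P₁ + ½ρ(v₁² − v₂²) − ρgΔh.
P₂ = 334800 + ½·787.2·(3.031² − 9.057²) − 787.2·9.81·(+14.24) = 334800 + (-28670) − (110000) = 196200 Pa.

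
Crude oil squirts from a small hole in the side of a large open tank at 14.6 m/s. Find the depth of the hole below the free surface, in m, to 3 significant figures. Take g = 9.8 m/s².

For a small hole in a large open tank, ½v² = gh, giving h = v²/(2g).
h = 14.6²/(2·9.8) = 213/19.60 = 10.9 m.

h ≈ 10.9 m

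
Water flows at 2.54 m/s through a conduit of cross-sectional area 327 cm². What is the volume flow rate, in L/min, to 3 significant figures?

Q = A·v = 0.0327 m² × 2.54 m/s = 0.0831 m³/s.
Converting: 0.0831 m³/s × 60000 = 4980 L/min.

Q = 4980 L/min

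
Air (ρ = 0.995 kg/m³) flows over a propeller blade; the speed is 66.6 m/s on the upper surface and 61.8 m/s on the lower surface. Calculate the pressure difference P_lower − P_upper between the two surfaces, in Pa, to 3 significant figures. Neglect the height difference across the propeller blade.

ΔP = 307 Pa

The pressure is lower where the speed is higher: ΔP = ½ρ(v_up² − v_low²).
ΔP = ½·0.995·(66.6² − 61.8²) = 307 Pa.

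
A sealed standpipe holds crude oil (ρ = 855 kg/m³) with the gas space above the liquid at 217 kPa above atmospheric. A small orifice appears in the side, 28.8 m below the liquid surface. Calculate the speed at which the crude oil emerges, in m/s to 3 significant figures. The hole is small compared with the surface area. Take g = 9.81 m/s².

Take point 1 at the surface (v₁ ≈ 0) and point 2 at the hole (at atmospheric pressure). Bernoulli: P₁ + ρg h = P_atm + ½ρv₂².
With P₁ − P_atm = 217000 Pa, v₂ = √(2gh + 2ΔP/ρ) = √(2·9.81·28.8 + 2·217000/855) = 32.8 m/s.

v = 32.8 m/s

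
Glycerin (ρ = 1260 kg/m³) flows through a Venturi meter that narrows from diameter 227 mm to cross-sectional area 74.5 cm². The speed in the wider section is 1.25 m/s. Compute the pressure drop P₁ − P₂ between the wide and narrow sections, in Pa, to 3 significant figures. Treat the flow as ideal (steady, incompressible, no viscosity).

Mass conservation (A₁v₁ = A₂v₂) gives v₂ = 1.25 × 405/74.5 = 6.79 m/s.
With no height change, Bernoulli's equation is P₁ + ½ρv₁² = P₂ + ½ρv₂².
P₁ − P₂ = ½·1260·(6.79² − 1.25²) = ½·1260·44.5 = 28100 Pa.

ΔP = 28100 Pa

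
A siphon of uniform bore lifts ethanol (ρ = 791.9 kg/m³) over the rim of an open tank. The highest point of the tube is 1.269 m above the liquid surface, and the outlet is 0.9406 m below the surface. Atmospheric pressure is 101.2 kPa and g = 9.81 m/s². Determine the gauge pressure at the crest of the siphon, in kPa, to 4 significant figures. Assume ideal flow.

-17.17 kPa

The outlet speed comes from Torricelli: v = √(2g·0.9406) = 4.296 m/s.
With constant cross-section the crest speed equals v; applying Bernoulli from the surface up to the crest, P_top = P_atm − ½ρv² − ρg·h_top.
P_top = 101200 − ½·791.9·4.296² − 791.9·9.81·1.269 = 84030 Pa. So P_gauge = P_top − P_atm = -17170 Pa.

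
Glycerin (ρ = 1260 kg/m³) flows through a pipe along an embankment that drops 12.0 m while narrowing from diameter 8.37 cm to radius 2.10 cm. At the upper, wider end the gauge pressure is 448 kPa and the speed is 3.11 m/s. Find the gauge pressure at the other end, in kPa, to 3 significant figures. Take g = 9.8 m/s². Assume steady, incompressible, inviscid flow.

P₂ ≈ 506 kPa

By continuity, v₂ = v₁·A₁/A₂ = 3.11·(55.0/13.9) = 12.4 m/s.
Applying Bernoulli between the two ends and solving for P₂: P₂ = P₁ + ½ρ(v₁² − v₂²) − ρgΔh.
P₂ = 448000 + ½·1260·(3.11² − 12.4²) − 1260·9.8·(−12.0) = 448000 + (-90000) − (-148000) = 506000 Pa.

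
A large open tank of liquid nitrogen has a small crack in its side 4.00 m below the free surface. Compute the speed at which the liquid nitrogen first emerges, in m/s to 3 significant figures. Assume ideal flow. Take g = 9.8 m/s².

With the surface at rest and both surface and jet at atmospheric pressure, Bernoulli gives ρg h = ½ρv², so v = √(2gh) = √(2·9.8·4.00) = 8.85 m/s.

v ≈ 8.85 m/s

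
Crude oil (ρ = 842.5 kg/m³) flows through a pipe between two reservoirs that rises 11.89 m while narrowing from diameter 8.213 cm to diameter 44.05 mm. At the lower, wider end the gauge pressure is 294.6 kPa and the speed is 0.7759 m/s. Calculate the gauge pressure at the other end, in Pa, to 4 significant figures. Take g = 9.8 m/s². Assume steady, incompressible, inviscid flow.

P₂ ≈ 193600 Pa

By continuity, v₂ = v₁·A₁/A₂ = 0.7759·(52.98/15.24) = 2.697 m/s.
Applying Bernoulli between the two ends and solving for P₂: P₂ = P₁ + ½ρ(v₁² − v₂²) − ρgΔh.
P₂ = 294600 + ½·842.5·(0.7759² − 2.697²) − 842.5·9.8·(+11.89) = 294600 + (-2811) − (98170) = 193600 Pa.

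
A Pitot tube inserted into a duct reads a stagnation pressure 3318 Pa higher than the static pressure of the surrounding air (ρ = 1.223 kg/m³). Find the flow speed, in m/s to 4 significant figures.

v ≈ 73.66 m/s

Bernoulli between the free stream and the stagnation point: ½ρv² = P_stag − P_static.
v = √(2ΔP/ρ) = √(2·3318/1.223) = 73.66 m/s.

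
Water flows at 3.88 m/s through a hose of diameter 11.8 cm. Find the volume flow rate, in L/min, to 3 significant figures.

Q = 2550 L/min

Q = A·v = 0.0109 m² × 3.88 m/s = 0.0424 m³/s.
Converting: 0.0424 m³/s × 60000 = 2550 L/min.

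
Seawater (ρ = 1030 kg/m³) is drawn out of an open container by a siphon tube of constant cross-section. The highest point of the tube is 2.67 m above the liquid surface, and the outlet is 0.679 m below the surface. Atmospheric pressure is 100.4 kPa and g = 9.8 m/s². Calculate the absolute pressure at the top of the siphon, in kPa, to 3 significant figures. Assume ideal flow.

66.6 kPa

Bernoulli surface→outlet gives ½v² = g·h_out, so v = √(2·9.8·0.679) = 3.65 m/s.
Continuity keeps v the same throughout the tube; from surface to crest, P_atm + 0 = P_top + ½ρv² + ρg·h_top.
P_top = 100400 − ½·1030·3.65² − 1030·9.8·2.67 = 66600 Pa.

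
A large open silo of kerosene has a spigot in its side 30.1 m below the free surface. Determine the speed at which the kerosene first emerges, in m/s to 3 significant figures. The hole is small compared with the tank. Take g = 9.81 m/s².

The surface is effectively still and both ends are open, so ½v² = gh and v = √(2·9.81·30.1) = 24.3 m/s.

v = 24.3 m/s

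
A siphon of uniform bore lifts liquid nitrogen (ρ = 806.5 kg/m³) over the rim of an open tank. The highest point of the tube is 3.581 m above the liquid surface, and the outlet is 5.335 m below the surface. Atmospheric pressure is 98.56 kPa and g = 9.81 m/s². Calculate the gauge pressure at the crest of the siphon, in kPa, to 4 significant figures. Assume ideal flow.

Bernoulli surface→outlet gives ½v² = g·h_out, so v = √(2·9.81·5.335) = 10.23 m/s.
Continuity keeps v the same throughout the tube; from surface to crest, P_atm + 0 = P_top + ½ρv² + ρg·h_top.
P_top = 98560 − ½·806.5·10.23² − 806.5·9.81·3.581 = 28020 Pa. So P_gauge = P_top − P_atm = -70540 Pa.

P_gauge ≈ -70.54 kPa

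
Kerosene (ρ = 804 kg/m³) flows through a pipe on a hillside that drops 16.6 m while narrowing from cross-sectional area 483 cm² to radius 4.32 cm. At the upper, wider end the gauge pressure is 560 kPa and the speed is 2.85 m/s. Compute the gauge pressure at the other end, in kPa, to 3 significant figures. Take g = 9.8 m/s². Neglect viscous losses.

Mass conservation (A₁v₁ = A₂v₂) gives v₂ = 2.85 × 483/58.6 = 23.5 m/s.
Applying Bernoulli between the two ends and solving for P₂: P₂ = P₁ + ½ρ(v₁² − v₂²) − ρgΔh.
P₂ = 560000 + ½·804·(2.85² − 23.5²) − 804·9.8·(−16.6) = 560000 + (-218000) − (-131000) = 472000 Pa.

472 kPa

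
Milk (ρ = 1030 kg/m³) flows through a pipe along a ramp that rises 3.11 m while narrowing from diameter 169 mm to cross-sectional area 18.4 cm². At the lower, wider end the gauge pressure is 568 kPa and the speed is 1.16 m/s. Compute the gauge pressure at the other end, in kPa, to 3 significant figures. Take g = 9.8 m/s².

Mass conservation (A₁v₁ = A₂v₂) gives v₂ = 1.16 × 224/18.4 = 14.1 m/s.
Bernoulli: P₁ + ½ρv₁² + ρg h₁ = P₂ + ½ρv₂² + ρg h₂, so P₂ = P₁ + ½ρ(v₁² − v₂²) − ρg(h₂ − h₁).
P₂ = 568000 + ½·1030·(1.16² − 14.1²) − 1030·9.8·(+3.11) = 568000 + (-102000) − (31400) = 434000 Pa.

434 kPa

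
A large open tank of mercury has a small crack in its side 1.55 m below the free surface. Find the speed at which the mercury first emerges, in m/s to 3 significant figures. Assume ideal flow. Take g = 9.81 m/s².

v = 5.51 m/s

With the surface at rest and both surface and jet at atmospheric pressure, Bernoulli gives ρg h = ½ρv², so v = √(2gh) = √(2·9.81·1.55) = 5.51 m/s.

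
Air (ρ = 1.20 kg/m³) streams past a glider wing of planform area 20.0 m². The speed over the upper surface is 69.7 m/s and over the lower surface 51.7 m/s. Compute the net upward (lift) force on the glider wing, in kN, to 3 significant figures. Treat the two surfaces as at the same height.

F ≈ 26.2 kN

The faster flow above has the lower pressure; Bernoulli (same height) gives ΔP = ½ρ(v_up² − v_low²).
ΔP = ½·1.20·(69.7² − 51.7²) = 1310 Pa.
Lift = ΔP · A = 1310 × 20.0 = 26200 N.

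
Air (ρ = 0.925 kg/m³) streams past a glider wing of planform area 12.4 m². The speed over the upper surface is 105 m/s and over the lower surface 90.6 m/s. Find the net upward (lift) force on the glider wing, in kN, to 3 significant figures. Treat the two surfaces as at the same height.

F ≈ 16.2 kN

With equal heights on the two surfaces, Bernoulli gives P_lower − P_upper = ½ρ(v_upper² − v_lower²).
ΔP = ½·0.925·(105² − 90.6²) = 1300 Pa.
Lift = ΔP · A = 1300 × 12.4 = 16200 N.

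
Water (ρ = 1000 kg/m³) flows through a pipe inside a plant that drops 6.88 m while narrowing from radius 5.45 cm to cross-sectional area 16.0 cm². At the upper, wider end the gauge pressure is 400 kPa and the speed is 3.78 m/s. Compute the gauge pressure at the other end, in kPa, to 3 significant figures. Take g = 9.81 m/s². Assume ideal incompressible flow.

P₂ ≈ 232 kPa

Mass conservation (A₁v₁ = A₂v₂) gives v₂ = 3.78 × 93.3/16.0 = 22.0 m/s.
Applying Bernoulli between the two ends and solving for P₂: P₂ = P₁ + ½ρ(v₁² − v₂²) − ρgΔh.
P₂ = 400000 + ½·1000·(3.78² − 22.0²) − 1000·9.81·(−6.88) = 400000 + (-236000) − (-67500) = 232000 Pa.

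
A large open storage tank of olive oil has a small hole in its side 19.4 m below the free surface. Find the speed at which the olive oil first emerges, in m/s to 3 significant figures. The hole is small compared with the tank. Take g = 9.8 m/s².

The surface is effectively still and both ends are open, so ½v² = gh and v = √(2·9.8·19.4) = 19.5 m/s.

v ≈ 19.5 m/s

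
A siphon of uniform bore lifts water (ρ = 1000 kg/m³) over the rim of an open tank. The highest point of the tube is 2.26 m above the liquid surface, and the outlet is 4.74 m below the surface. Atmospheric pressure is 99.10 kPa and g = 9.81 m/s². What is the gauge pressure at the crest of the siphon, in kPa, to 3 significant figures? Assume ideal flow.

From the surface to the outlet (both open to atmosphere, surface at rest): v = √(2g·h_out) = √(2·9.81·4.74) = 9.64 m/s.
With constant cross-section the crest speed equals v; applying Bernoulli from the surface up to the crest, P_top = P_atm − ½ρv² − ρg·h_top.
P_top = 99100 − ½·1000·9.64² − 1000·9.81·2.26 = 30400 Pa. So P_gauge = P_top − P_atm = -68700 Pa.

P_gauge = -68.7 kPa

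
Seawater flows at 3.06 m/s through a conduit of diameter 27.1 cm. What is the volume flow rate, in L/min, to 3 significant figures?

Q ≈ 10600 L/min

Q = A·v = 0.0577 m² × 3.06 m/s = 0.177 m³/s.
Converting: 0.177 m³/s × 60000 = 10600 L/min.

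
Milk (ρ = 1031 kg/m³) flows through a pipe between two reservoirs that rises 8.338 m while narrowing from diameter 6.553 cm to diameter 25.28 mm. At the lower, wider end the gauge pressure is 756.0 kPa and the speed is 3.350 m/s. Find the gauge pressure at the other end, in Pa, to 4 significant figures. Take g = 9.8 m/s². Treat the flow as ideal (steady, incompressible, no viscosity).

P₂ ≈ 416300 Pa

Mass conservation (A₁v₁ = A₂v₂) gives v₂ = 3.350 × 33.73/5.019 = 22.51 m/s.
Applying Bernoulli between the two ends and solving for P₂: P₂ = P₁ + ½ρ(v₁² − v₂²) − ρgΔh.
P₂ = 756000 + ½·1031·(3.350² − 22.51²) − 1031·9.8·(+8.338) = 756000 + (-255400) − (84250) = 416300 Pa.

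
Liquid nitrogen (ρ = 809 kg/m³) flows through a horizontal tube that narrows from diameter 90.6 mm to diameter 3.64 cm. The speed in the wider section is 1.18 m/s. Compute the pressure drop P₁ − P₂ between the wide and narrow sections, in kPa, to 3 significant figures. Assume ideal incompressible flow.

The volume flow rate is constant, so v₂ = (A₁/A₂)v₁ = (64.5/10.4)·1.18 = 7.31 m/s.
With no height change, Bernoulli's equation is P₁ + ½ρv₁² = P₂ + ½ρv₂².
P₁ − P₂ = ½·809·(7.31² − 1.18²) = ½·809·52.0 = 21100 Pa.

ΔP = 21.1 kPa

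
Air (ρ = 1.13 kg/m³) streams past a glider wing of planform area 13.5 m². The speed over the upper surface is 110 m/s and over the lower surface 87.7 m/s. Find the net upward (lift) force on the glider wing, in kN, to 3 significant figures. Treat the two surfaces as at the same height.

33.6 kN

From P + ½ρv² = const at equal height, P_low − P_up = ½ρ(v_up² − v_low²).
ΔP = ½·1.13·(110² − 87.7²) = 2490 Pa.
Lift = ΔP · A = 2490 × 13.5 = 33600 N.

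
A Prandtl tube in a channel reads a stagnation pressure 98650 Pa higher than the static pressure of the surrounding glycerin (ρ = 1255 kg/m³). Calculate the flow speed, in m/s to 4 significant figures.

Bernoulli between the free stream and the stagnation point: ½ρv² = P_stag − P_static.
v = √(2ΔP/ρ) = √(2·98650/1255) = 12.54 m/s.

v = 12.54 m/s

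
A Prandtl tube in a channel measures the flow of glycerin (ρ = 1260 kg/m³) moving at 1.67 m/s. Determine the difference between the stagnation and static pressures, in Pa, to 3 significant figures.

1760 Pa

The dynamic pressure equals the rise in static pressure at the stagnation point: ΔP = ½ρv².
ΔP = ½·1260·1.67² = 1760 Pa.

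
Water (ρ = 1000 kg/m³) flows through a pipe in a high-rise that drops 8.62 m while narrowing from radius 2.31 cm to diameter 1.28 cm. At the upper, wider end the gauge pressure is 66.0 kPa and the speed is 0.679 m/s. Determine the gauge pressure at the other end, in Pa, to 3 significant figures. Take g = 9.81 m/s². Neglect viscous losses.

The volume flow rate is constant, so v₂ = (A₁/A₂)v₁ = (16.8/1.29)·0.679 = 8.85 m/s.
Bernoulli: P₁ + ½ρv₁² + ρg h₁ = P₂ + ½ρv₂² + ρg h₂, so P₂ = P₁ + ½ρ(v₁² − v₂²) − ρg(h₂ − h₁).
P₂ = 66000 + ½·1000·(0.679² − 8.85²) − 1000·9.81·(−8.62) = 66000 + (-38900) − (-84600) = 112000 Pa.

112000 Pa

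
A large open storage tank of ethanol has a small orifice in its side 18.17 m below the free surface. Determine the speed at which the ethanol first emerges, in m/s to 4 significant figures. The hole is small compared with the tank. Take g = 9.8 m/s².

The surface is effectively still and both ends are open, so ½v² = gh and v = √(2·9.8·18.17) = 18.87 m/s.

v ≈ 18.87 m/s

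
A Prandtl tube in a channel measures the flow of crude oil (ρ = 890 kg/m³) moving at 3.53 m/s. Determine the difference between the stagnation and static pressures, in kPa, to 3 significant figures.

ΔP ≈ 5.55 kPa

At the stagnation point the flow is brought to rest, so Bernoulli gives P_stag − P_static = ½ρv².
ΔP = ½·890·3.53² = 5550 Pa.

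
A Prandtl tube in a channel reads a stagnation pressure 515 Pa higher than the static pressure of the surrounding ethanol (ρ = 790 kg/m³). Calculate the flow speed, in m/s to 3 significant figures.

Bernoulli between the free stream and the stagnation point: ½ρv² = P_stag − P_static.
v = √(2ΔP/ρ) = √(2·515/790) = 1.14 m/s.

v ≈ 1.14 m/s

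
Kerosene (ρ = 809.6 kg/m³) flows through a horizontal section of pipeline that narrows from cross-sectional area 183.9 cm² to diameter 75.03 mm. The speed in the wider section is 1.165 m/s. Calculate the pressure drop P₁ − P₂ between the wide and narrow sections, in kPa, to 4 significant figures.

Continuity gives A₁v₁ = A₂v₂, so v₂ = (183.9 cm²)/(44.21 cm²) × 1.165 m/s = 4.846 m/s.
Bernoulli (h₁ = h₂): P₁ − P₂ = ½ρ(v₂² − v₁²).
P₁ − P₂ = ½·809.6·(4.846² − 1.165²) = ½·809.6·22.12 = 8955 Pa.

ΔP ≈ 8.955 kPa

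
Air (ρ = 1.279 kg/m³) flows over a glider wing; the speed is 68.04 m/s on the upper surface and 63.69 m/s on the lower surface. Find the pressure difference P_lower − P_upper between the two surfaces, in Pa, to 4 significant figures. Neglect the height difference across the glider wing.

With negligible Δh, P + ½ρv² is constant, so P_low − P_up = ½ρ(v_up² − v_low²).
ΔP = ½·1.279·(68.04² − 63.69²) = 366.4 Pa.

ΔP ≈ 366.4 Pa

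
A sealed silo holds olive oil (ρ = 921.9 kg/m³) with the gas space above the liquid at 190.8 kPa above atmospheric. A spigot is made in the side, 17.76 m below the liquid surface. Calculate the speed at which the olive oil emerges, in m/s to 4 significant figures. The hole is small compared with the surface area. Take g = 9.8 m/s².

v ≈ 27.60 m/s

Take point 1 at the surface (v₁ ≈ 0) and point 2 at the hole (at atmospheric pressure). Bernoulli: P₁ + ρg h = P_atm + ½ρv₂².
With P₁ − P_atm = 190800 Pa, v₂ = √(2gh + 2ΔP/ρ) = √(2·9.8·17.76 + 2·190800/921.9) = 27.60 m/s.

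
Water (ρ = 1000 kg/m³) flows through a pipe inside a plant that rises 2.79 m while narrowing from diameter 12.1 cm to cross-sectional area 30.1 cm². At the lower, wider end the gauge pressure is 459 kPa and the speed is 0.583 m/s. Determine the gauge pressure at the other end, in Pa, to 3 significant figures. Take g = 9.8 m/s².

Continuity gives A₁v₁ = A₂v₂, so v₂ = (115 cm²)/(30.1 cm²) × 0.583 m/s = 2.23 m/s.
Applying Bernoulli between the two ends and solving for P₂: P₂ = P₁ + ½ρ(v₁² − v₂²) − ρgΔh.
P₂ = 459000 + ½·1000·(0.583² − 2.23²) − 1000·9.8·(+2.79) = 459000 + (-2310) − (27300) = 429000 Pa.

429000 Pa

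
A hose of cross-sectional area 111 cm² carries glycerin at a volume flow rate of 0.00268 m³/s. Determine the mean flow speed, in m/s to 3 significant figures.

0.241 m/s

Q = 0.00268 m³/s = 0.00268 m³/s.
v = Q/A = 0.00268 / 0.0111 = 0.241 m/s.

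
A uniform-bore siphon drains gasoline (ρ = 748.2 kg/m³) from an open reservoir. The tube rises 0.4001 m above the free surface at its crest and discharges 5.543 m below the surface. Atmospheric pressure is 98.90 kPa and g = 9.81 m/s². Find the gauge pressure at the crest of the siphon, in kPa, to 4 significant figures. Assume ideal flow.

P_gauge ≈ -43.62 kPa

From the surface to the outlet (both open to atmosphere, surface at rest): v = √(2g·h_out) = √(2·9.81·5.543) = 10.43 m/s.
The bore is uniform, so the speed at the crest is the same v. Bernoulli surface→crest: P_atm = P_top + ½ρv² + ρg·h_top.
P_top = 98900 − ½·748.2·10.43² − 748.2·9.81·0.4001 = 55280 Pa. So P_gauge = P_top − P_atm = -43620 Pa.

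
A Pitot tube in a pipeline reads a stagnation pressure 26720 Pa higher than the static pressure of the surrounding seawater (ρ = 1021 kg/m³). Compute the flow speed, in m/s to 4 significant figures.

v = 7.235 m/s

Bernoulli between the free stream and the stagnation point: ½ρv² = P_stag − P_static.
v = √(2ΔP/ρ) = √(2·26720/1021) = 7.235 m/s.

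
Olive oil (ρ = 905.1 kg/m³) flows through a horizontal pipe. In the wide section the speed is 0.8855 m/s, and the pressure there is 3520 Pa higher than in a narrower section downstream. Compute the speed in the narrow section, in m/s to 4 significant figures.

Horizontal Bernoulli: P₁ + ½ρv₁² = P₂ + ½ρv₂², so v₂² = v₁² + 2(P₁ − P₂)/ρ.
v₂ = √(0.8855² + 2·3520/905.1) = √(0.7841 + 7.778) = 2.926 m/s.

v₂ = 2.926 m/s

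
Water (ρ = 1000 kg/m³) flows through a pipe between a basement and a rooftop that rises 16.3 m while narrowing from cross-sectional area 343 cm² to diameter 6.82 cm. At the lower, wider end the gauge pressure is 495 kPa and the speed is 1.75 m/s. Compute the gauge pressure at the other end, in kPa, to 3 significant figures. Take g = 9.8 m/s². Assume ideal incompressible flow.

Mass conservation (A₁v₁ = A₂v₂) gives v₂ = 1.75 × 343/36.5 = 16.4 m/s.
Bernoulli: P₁ + ½ρv₁² + ρg h₁ = P₂ + ½ρv₂² + ρg h₂, so P₂ = P₁ + ½ρ(v₁² − v₂²) − ρg(h₂ − h₁).
P₂ = 495000 + ½·1000·(1.75² − 16.4²) − 1000·9.8·(+16.3) = 495000 + (-133000) − (160000) = 202000 Pa.

P₂ ≈ 202 kPa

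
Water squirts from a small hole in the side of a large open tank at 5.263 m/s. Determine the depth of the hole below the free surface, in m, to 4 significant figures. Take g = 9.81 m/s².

Torricelli: v = √(2gh), so h = v²/(2g).
h = 5.263²/(2·9.81) = 27.70/19.62 = 1.412 m.

h ≈ 1.412 m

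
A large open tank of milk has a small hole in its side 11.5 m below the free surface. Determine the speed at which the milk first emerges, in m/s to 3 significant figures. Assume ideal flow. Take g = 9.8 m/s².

Torricelli's result v = √(2gh) gives v = √(2·9.8·11.5) = 15.0 m/s.

15.0 m/s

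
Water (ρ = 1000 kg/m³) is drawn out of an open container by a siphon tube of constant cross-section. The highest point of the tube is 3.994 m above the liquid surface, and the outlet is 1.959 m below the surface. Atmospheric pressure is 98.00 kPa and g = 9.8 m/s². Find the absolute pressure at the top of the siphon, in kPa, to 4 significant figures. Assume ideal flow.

39.66 kPa

Bernoulli surface→outlet gives ½v² = g·h_out, so v = √(2·9.8·1.959) = 6.196 m/s.
The bore is uniform, so the speed at the crest is the same v. Bernoulli surface→crest: P_atm = P_top + ½ρv² + ρg·h_top.
P_top = 98000 − ½·1000·6.196² − 1000·9.8·3.994 = 39660 Pa.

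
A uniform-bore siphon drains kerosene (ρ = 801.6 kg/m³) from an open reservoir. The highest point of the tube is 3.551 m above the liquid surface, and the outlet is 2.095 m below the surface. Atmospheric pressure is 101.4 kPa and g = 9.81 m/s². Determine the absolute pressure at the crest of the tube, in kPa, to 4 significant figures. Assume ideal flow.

From the surface to the outlet (both open to atmosphere, surface at rest): v = √(2g·h_out) = √(2·9.81·2.095) = 6.411 m/s.
The bore is uniform, so the speed at the crest is the same v. Bernoulli surface→crest: P_atm = P_top + ½ρv² + ρg·h_top.
P_top = 101400 − ½·801.6·6.411² − 801.6·9.81·3.551 = 57000 Pa.

P_top = 57.00 kPa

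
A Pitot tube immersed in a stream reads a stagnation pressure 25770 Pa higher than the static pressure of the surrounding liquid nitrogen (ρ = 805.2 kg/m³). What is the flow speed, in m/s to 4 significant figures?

8.001 m/s

At the stagnation point the flow is brought to rest, so Bernoulli gives P_stag − P_static = ½ρv².
v = √(2ΔP/ρ) = √(2·25770/805.2) = 8.001 m/s.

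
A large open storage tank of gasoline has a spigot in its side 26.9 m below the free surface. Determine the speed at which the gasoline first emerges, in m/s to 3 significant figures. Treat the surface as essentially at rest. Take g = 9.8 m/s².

With the surface at rest and both surface and jet at atmospheric pressure, Bernoulli gives ρg h = ½ρv², so v = √(2gh) = √(2·9.8·26.9) = 23.0 m/s.

v ≈ 23.0 m/s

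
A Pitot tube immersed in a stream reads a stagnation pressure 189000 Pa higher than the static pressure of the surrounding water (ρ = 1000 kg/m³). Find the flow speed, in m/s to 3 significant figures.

v ≈ 19.4 m/s

At the stagnation point the flow is brought to rest, so Bernoulli gives P_stag − P_static = ½ρv².
v = √(2ΔP/ρ) = √(2·189000/1000) = 19.4 m/s.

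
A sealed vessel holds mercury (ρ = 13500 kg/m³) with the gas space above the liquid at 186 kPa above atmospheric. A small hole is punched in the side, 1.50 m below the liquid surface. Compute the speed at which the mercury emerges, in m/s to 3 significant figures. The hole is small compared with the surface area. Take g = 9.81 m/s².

Take point 1 at the surface (v₁ ≈ 0) and point 2 at the hole (at atmospheric pressure). Bernoulli: P₁ + ρg h = P_atm + ½ρv₂².
With P₁ − P_atm = 186000 Pa, v₂ = √(2gh + 2ΔP/ρ) = √(2·9.81·1.50 + 2·186000/13500) = 7.55 m/s.

v ≈ 7.55 m/s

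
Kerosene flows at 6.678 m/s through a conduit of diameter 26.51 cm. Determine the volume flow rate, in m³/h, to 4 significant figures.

Q = A·v = 0.05520 m² × 6.678 m/s = 0.3686 m³/s.
Converting: 0.3686 m³/s × 3600 = 1327 m³/h.

Q ≈ 1327 m³/h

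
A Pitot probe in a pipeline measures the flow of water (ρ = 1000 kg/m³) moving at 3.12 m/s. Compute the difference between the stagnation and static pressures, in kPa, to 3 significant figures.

ΔP = 4.87 kPa

At the stagnation point the flow is brought to rest, so Bernoulli gives P_stag − P_static = ½ρv².
ΔP = ½·1000·3.12² = 4870 Pa.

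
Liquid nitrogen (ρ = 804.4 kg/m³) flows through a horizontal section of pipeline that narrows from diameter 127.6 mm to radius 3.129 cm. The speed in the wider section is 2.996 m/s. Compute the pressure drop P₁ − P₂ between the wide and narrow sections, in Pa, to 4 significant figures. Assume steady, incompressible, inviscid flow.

Continuity gives A₁v₁ = A₂v₂, so v₂ = (127.9 cm²)/(30.76 cm²) × 2.996 m/s = 12.46 m/s.
The pipe is horizontal, so Bernoulli reduces to P₁ + ½ρv₁² = P₂ + ½ρv₂².
P₁ − P₂ = ½·804.4·(12.46² − 2.996²) = ½·804.4·146.2 = 58790 Pa.

ΔP ≈ 58790 Pa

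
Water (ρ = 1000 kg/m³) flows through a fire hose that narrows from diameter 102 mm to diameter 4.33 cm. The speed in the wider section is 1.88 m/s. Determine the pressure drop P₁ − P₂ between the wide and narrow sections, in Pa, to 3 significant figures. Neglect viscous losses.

ΔP ≈ 52600 Pa

Continuity gives A₁v₁ = A₂v₂, so v₂ = (81.7 cm²)/(14.7 cm²) × 1.88 m/s = 10.4 m/s.
With no height change, Bernoulli's equation is P₁ + ½ρv₁² = P₂ + ½ρv₂².
P₁ − P₂ = ½·1000·(10.4² − 1.88²) = ½·1000·105 = 52600 Pa.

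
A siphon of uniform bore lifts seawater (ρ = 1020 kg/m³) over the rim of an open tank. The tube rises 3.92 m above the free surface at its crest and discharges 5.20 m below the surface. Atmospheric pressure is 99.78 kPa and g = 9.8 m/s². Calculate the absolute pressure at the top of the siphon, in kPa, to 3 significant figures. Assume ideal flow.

P_top = 8.62 kPa

The outlet speed comes from Torricelli: v = √(2g·5.20) = 10.1 m/s.
Continuity keeps v the same throughout the tube; from surface to crest, P_atm + 0 = P_top + ½ρv² + ρg·h_top.
P_top = 99780 − ½·1020·10.1² − 1020·9.8·3.92 = 8620 Pa.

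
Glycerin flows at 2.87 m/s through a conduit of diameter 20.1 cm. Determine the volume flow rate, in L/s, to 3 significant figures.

Q = A·v = 0.0317 m² × 2.87 m/s = 0.0911 m³/s.
Converting: 0.0911 m³/s × 1000 = 91.1 L/s.

Q = 91.1 L/s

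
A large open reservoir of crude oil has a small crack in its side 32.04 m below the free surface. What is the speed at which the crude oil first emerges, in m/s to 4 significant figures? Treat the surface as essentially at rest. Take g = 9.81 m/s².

With the surface at rest and both surface and jet at atmospheric pressure, Bernoulli gives ρg h = ½ρv², so v = √(2gh) = √(2·9.81·32.04) = 25.07 m/s.

25.07 m/s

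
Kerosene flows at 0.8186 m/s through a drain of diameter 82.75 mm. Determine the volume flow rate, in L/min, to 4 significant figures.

264.1 L/min

Q = A·v = 0.005378 m² × 0.8186 m/s = 0.004402 m³/s.
Converting: 0.004402 m³/s × 60000 = 264.1 L/min.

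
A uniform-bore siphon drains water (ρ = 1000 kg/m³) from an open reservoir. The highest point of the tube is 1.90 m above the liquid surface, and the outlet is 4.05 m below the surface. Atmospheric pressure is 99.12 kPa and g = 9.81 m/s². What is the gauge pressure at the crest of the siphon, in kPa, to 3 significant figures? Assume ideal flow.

P_gauge = -58.4 kPa

Bernoulli surface→outlet gives ½v² = g·h_out, so v = √(2·9.81·4.05) = 8.91 m/s.
The bore is uniform, so the speed at the crest is the same v. Bernoulli surface→crest: P_atm = P_top + ½ρv² + ρg·h_top.
P_top = 99120 − ½·1000·8.91² − 1000·9.81·1.90 = 40800 Pa. So P_gauge = P_top − P_atm = -58400 Pa.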